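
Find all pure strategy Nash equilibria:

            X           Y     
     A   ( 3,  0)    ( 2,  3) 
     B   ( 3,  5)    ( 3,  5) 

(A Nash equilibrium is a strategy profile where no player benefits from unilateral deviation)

Nash equilibrium: (B, X), (B, Y)

Work:
Best responses:
  P1 vs X: payoffs [3, 3] → best response A/B (payoff 3)
  P1 vs Y: payoffs [2, 3] → best response B (payoff 3)
  P2 vs A: payoffs [0, 3] → best response Y (payoff 3)
  P2 vs B: payoffs [5, 5] → best response X/Y (payoff 5)
Mutual best responses: (B,X), (B,Y) → Nash equilibria.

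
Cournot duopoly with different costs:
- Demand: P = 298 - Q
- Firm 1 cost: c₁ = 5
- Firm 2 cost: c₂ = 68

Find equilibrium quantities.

q₁* = 118.67, q₂* = 55.67

Work:
Reaction: q₁ = (298 - 5 - q₂)/2
Reaction: q₂ = (298 - 68 - q₁)/2
Solve simultaneously:
q₁* = (298 - 2×5 + 68)/3 = 118.67
q₂* = (298 - 2×68 + 5)/3 = 55.67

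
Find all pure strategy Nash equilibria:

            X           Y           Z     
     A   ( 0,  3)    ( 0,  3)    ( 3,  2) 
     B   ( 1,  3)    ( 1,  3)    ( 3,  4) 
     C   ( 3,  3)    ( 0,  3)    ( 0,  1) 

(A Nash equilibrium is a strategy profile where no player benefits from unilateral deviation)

Nash equilibrium: (B, Z), (C, X)

Work:
Best responses:
  P1 vs X: payoffs [0, 1, 3] → best response C (payoff 3)
  P1 vs Y: payoffs [0, 1, 0] → best response B (payoff 1)
  P1 vs Z: payoffs [3, 3, 0] → best response A/B (payoff 3)
  P2 vs A: payoffs [3, 3, 2] → best response X/Y (payoff 3)
  P2 vs B: payoffs [3, 3, 4] → best response Z (payoff 4)
  P2 vs C: payoffs [3, 3, 1] → best response X/Y (payoff 3)
Mutual best responses: (B,Z), (C,X) → Nash equilibria.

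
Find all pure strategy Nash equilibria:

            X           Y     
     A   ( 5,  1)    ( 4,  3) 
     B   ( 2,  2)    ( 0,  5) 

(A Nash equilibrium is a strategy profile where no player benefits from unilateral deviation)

Nash equilibrium: (A, Y)

Work:
Best responses:
  P1 vs X: payoffs [5, 2] → best response A (payoff 5)
  P1 vs Y: payoffs [4, 0] → best response A (payoff 4)
  P2 vs A: payoffs [1, 3] → best response Y (payoff 3)
  P2 vs B: payoffs [2, 5] → best response Y (payoff 5)
Mutual best responses: (A,Y) → Nash equilibria.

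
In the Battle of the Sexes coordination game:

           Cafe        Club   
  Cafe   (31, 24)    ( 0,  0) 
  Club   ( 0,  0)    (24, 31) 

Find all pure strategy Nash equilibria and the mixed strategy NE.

Pure NE: (Cafe, Cafe) and (Club, Club); Mixed NE: p = 0.5636, q = 0.4364

Work:
Check pure NE:
(Cafe, Cafe): (31, 24) - no unilateral deviation beneficial
(Club, Club): (24, 31) - no unilateral deviation beneficial
Mixed NE: P1 plays Cafe with p = 0.5636, P2 plays Cafe with q = 0.4364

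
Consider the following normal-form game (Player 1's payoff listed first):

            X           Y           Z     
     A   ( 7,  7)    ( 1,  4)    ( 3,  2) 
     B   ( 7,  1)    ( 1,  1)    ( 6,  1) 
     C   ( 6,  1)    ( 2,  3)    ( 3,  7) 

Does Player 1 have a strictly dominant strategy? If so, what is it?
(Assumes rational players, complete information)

No strictly dominant strategy exists for Player 1

Work:
A strategy strictly dominates another if it gives a strictly higher payoff against every opponent action. Compare each pair of P1's strategies column-by-column:
  A vs B: [7 vs 7, 1 vs 1, 3 vs 6] → A does not strictly dominate B (column X: 7 ≤ 7)
  A vs C: [7 vs 6, 1 vs 2, 3 vs 3] → A does not strictly dominate C (column Y: 1 ≤ 2)
  B vs A: [7 vs 7, 1 vs 1, 6 vs 3] → B does not strictly dominate A (column X: 7 ≤ 7)
  B vs C: [7 vs 6, 1 vs 2, 6 vs 3] → B does not strictly dominate C (column Y: 1 ≤ 2)
  C vs A: [6 vs 7, 2 vs 1, 3 vs 3] → C does not strictly dominate A (column X: 6 ≤ 7)
  C vs B: [6 vs 7, 2 vs 1, 3 vs 6] → C does not strictly dominate B (column X: 6 ≤ 7)
No single strategy strictly dominates all others → no strictly dominant strategy.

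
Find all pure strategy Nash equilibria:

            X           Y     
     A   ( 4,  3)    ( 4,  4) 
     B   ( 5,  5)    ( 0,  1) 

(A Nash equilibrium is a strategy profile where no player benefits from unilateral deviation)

Nash equilibrium: (A, Y), (B, X)

Work:
Best responses:
  P1 vs X: payoffs [4, 5] → best response B (payoff 5)
  P1 vs Y: payoffs [4, 0] → best response A (payoff 4)
  P2 vs A: payoffs [3, 4] → best response Y (payoff 4)
  P2 vs B: payoffs [5, 1] → best response X (payoff 5)
Mutual best responses: (A,Y), (B,X) → Nash equilibria.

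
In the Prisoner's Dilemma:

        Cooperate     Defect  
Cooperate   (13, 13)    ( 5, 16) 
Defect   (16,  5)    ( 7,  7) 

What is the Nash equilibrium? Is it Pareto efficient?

(Defect, Defect) is NE; not Pareto efficient

Work:
Defect dominates Cooperate for both players:
If P2 cooperates: Defect (16) > Cooperate (13)
If P2 defects: Defect (7) > Cooperate (5)
NE: (Defect, Defect) with payoff (7, 7)
But (Cooperate, Cooperate) = (13, 13) Pareto dominates (7, 7)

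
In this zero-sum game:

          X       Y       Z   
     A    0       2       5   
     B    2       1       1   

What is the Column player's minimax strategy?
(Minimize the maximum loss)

Column should play X or Y (all achieve the minimum), value = 2

Work:
Column player minimizes Row's maximum payoff:
Column X: max payoff to Row = 2
Column Y: max payoff to Row = 2
Column Z: max payoff to Row = 5
Minimum is 2, achieved by columns X, Y (tied).
Each of X or Y is a minimax strategy.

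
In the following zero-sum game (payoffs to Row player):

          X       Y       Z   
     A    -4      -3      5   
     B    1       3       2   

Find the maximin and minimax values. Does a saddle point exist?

Maximin = 1, Minimax = 1, Saddle: True

Work:
Row minimums: [-4, 1] → maximin = 1
Column maximums: [1, 3, 5] → minimax = 1
Saddle point exists! Game value = 1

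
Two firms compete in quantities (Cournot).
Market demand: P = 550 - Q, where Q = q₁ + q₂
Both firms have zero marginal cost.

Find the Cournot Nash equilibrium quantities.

q₁* = q₂* = 183.33; P* = 183.33

Work:
Profit: π_i = P·q_i = (a - q_i - q_j)·q_i
FOC: ∂π_i/∂q_i = a - 2q_i - q_j = 0
Reaction function: q_i = (550 - q_j)/2
Symmetry: q* = 550/3 = 183.33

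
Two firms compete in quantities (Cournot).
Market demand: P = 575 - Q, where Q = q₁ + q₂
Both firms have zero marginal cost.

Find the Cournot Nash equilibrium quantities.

q₁* = q₂* = 191.67; P* = 191.67

Work:
Profit: π_i = P·q_i = (a - q_i - q_j)·q_i
FOC: ∂π_i/∂q_i = a - 2q_i - q_j = 0
Reaction function: q_i = (575 - q_j)/2
Symmetry: q* = 575/3 = 191.67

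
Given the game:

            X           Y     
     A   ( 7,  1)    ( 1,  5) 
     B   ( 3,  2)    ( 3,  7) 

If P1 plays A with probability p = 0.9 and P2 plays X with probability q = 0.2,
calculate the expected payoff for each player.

E[P1] = 2.28, E[P2] = 4.38

Work:
E[P1] = p·q·π₁(A,X) + p·(1-q)·π₁(A,Y) + (1-p)·q·π₁(B,X) + (1-p)·(1-q)·π₁(B,Y)
= 0.9·0.2·7 + 0.9·0.8·1 + 0.1·0.2·3 + 0.1·0.8·3
= 2.28

E[P2] = 4.38 (similar calculation)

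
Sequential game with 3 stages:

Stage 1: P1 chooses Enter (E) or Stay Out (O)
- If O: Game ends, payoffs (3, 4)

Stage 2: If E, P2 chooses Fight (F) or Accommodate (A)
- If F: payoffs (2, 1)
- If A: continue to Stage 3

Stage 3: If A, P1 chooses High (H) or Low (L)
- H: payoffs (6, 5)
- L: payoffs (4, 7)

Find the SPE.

SPE: (E, A, H); Outcome (6, 5)

Work:
Stage 3: P1 chooses H (6 vs 4)
Stage 2: P2: F->1, A->5 (anticipating H). Choose A
Stage 1: P1: O->3, E->6 (anticipating A, H). Choose E
SPE path: E -> A -> H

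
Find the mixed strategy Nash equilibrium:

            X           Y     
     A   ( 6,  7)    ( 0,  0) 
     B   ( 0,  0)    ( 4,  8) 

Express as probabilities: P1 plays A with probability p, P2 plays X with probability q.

p = 0.5333, q = 0.4

Work:
Find probabilities that make opponent indifferent:
P2 chooses q to make P1 indifferent between A and B
P1 chooses p to make P2 indifferent between X and Y
Mixed NE: P1 plays (A: 0.5333, B: 0.4667), P2 plays (X: 0.4, Y: 0.6)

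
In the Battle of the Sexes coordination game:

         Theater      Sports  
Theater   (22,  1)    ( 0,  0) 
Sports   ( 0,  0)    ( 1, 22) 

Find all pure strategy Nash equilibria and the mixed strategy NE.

Pure NE: (Theater, Theater) and (Sports, Sports); Mixed NE: p = 0.9565, q = 0.0435

Work:
Check pure NE:
(Theater, Theater): (22, 1) - no unilateral deviation beneficial
(Sports, Sports): (1, 22) - no unilateral deviation beneficial
Mixed NE: P1 plays Theater with p = 0.9565, P2 plays Theater with q = 0.0435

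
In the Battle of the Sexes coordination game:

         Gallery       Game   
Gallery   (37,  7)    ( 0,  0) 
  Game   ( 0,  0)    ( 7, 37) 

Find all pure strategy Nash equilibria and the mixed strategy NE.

Pure NE: (Gallery, Gallery) and (Game, Game); Mixed NE: p = 0.8409, q = 0.1591

Work:
Check pure NE:
(Gallery, Gallery): (37, 7) - no unilateral deviation beneficial
(Game, Game): (7, 37) - no unilateral deviation beneficial
Mixed NE: P1 plays Gallery with p = 0.8409, P2 plays Gallery with q = 0.1591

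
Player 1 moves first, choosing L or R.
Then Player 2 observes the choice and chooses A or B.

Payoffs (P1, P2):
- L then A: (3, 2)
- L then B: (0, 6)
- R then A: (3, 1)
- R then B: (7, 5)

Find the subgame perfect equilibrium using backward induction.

P1 plays R, P2 plays B after L and B after R; Payoff (7, 5)

Work:
Backward induction:
After L: P2 chooses B → P1 gets 0
After R: P2 chooses B → P1 gets 7
P1 chooses R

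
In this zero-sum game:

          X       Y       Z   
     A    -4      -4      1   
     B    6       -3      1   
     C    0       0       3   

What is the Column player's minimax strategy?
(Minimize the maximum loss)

Column should play Y, value = 0

Work:
Column player minimizes Row's maximum payoff:
Column X: max payoff to Row = 6
Column Y: max payoff to Row = 0
Column Z: max payoff to Row = 3
Minimum is 0, achieved by column Y.
Minimax strategy: Y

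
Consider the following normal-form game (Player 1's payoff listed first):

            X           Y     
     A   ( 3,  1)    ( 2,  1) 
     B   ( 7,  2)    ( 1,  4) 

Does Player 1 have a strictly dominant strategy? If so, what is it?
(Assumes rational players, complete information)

No strictly dominant strategy exists for Player 1

Work:
A strategy strictly dominates another if it gives a strictly higher payoff against every opponent action. Compare each pair of P1's strategies column-by-column:
  A vs B: [3 vs 7, 2 vs 1] → A does not strictly dominate B (column X: 3 ≤ 7)
  B vs A: [7 vs 3, 1 vs 2] → B does not strictly dominate A (column Y: 1 ≤ 2)
No single strategy strictly dominates all others → no strictly dominant strategy.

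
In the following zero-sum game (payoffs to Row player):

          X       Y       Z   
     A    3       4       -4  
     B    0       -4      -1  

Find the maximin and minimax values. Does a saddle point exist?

Maximin = -4, Minimax = -1, Saddle: False

Work:
Row minimums: [-4, -4] → maximin = -4
Column maximums: [3, 4, -1] → minimax = -1
No saddle point (maximin ≠ minimax). Mixed strategy needed.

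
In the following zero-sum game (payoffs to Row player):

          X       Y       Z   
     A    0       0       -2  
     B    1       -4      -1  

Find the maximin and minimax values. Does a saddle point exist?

Maximin = -2, Minimax = -1, Saddle: False

Work:
Row minimums: [-2, -4] → maximin = -2
Column maximums: [1, 0, -1] → minimax = -1
No saddle point (maximin ≠ minimax). Mixed strategy needed.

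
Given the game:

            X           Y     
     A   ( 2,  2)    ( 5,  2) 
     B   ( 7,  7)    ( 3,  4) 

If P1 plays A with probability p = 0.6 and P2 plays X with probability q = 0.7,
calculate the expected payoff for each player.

E[P1] = 4.06, E[P2] = 3.64

Work:
E[P1] = p·q·π₁(A,X) + p·(1-q)·π₁(A,Y) + (1-p)·q·π₁(B,X) + (1-p)·(1-q)·π₁(B,Y)
= 0.6·0.7·2 + 0.6·0.3·5 + 0.4·0.7·7 + 0.4·0.3·3
= 4.06

E[P2] = 3.64 (similar calculation)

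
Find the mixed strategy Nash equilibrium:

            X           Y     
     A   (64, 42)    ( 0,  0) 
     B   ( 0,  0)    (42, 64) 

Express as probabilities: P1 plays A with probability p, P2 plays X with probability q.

p = 0.6038, q = 0.3962

Work:
Find probabilities that make opponent indifferent:
P2 chooses q to make P1 indifferent between A and B
P1 chooses p to make P2 indifferent between X and Y
Mixed NE: P1 plays (A: 0.6038, B: 0.3962), P2 plays (X: 0.3962, Y: 0.6038)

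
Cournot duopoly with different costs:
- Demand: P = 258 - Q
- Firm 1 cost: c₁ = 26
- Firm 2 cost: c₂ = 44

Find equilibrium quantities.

q₁* = 83.33, q₂* = 65.33

Work:
Reaction: q₁ = (258 - 26 - q₂)/2
Reaction: q₂ = (258 - 44 - q₁)/2
Solve simultaneously:
q₁* = (258 - 2×26 + 44)/3 = 83.33
q₂* = (258 - 2×44 + 26)/3 = 65.33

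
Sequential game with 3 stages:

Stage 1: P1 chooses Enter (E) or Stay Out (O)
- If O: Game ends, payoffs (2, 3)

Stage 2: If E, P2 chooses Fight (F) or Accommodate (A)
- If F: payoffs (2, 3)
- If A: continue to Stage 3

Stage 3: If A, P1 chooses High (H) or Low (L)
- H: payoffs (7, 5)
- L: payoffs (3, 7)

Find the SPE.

SPE: (E, A, H); Outcome (7, 5)

Work:
Stage 3: P1 chooses H (7 vs 3)
Stage 2: P2: F->3, A->5 (anticipating H). Choose A
Stage 1: P1: O->2, E->7 (anticipating A, H). Choose E
SPE path: E -> A -> H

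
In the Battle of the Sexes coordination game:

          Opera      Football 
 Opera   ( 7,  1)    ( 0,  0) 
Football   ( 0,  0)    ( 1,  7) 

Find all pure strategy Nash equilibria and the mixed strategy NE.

Pure NE: (Opera, Opera) and (Football, Football); Mixed NE: p = 0.875, q = 0.125

Work:
Check pure NE:
(Opera, Opera): (7, 1) - no unilateral deviation beneficial
(Football, Football): (1, 7) - no unilateral deviation beneficial
Mixed NE: P1 plays Opera with p = 0.875, P2 plays Opera with q = 0.125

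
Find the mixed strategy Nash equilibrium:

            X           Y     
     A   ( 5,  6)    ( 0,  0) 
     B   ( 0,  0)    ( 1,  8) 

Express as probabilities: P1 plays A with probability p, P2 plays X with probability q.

p = 0.5714, q = 0.1667

Work:
Find probabilities that make opponent indifferent:
P2 chooses q to make P1 indifferent between A and B
P1 chooses p to make P2 indifferent between X and Y
Mixed NE: P1 plays (A: 0.5714, B: 0.4286), P2 plays (X: 0.1667, Y: 0.8333)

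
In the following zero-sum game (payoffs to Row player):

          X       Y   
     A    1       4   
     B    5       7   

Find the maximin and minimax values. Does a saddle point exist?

Maximin = 5, Minimax = 5, Saddle: True

Work:
Row minimums: [1, 5] → maximin = 5
Column maximums: [5, 7] → minimax = 5
Saddle point exists! Game value = 5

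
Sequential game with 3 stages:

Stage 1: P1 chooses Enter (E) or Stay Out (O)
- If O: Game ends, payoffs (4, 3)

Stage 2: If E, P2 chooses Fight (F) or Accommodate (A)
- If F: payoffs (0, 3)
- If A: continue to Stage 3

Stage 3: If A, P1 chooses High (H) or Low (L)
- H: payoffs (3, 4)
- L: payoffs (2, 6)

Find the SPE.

SPE: (O, A, H); Outcome (4, 3)

Work:
Stage 3: P1 chooses H (3 vs 2)
Stage 2: P2: F->3, A->4 (anticipating H). Choose A
Stage 1: P1: O->4, E->3 (anticipating A, H). Choose O
SPE path: O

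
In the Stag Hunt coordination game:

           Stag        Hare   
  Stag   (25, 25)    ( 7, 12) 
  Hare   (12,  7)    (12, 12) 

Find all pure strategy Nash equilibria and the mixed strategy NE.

Pure NE: (Stag, Stag) and (Hare, Hare); Mixed NE: p = 0.2778, q = 0.2778

Work:
Check pure NE:
(Stag, Stag): (25, 25) - no unilateral deviation beneficial
(Hare, Hare): (12, 12) - no unilateral deviation beneficial
Mixed NE: P1 plays Stag with p = 0.2778, P2 plays Stag with q = 0.2778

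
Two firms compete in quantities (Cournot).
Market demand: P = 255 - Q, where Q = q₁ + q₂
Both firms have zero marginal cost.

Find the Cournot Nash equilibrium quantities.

q₁* = q₂* = 85.0; P* = 85.0

Work:
Profit: π_i = P·q_i = (a - q_i - q_j)·q_i
FOC: ∂π_i/∂q_i = a - 2q_i - q_j = 0
Reaction function: q_i = (255 - q_j)/2
Symmetry: q* = 255/3 = 85.0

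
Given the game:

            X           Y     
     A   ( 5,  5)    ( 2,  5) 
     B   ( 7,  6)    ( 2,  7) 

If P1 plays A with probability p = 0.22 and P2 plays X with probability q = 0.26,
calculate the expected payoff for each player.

E[P1] = 3.1856, E[P2] = 6.3572

Work:
E[P1] = p·q·π₁(A,X) + p·(1-q)·π₁(A,Y) + (1-p)·q·π₁(B,X) + (1-p)·(1-q)·π₁(B,Y)
= 0.22·0.26·5 + 0.22·0.74·2 + 0.78·0.26·7 + 0.78·0.74·2
= 3.1856

E[P2] = 6.3572 (similar calculation)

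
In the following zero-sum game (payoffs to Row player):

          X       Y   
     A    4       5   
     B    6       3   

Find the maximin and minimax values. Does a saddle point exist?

Maximin = 4, Minimax = 5, Saddle: False

Work:
Row minimums: [4, 3] → maximin = 4
Column maximums: [6, 5] → minimax = 5
No saddle point (maximin ≠ minimax). Mixed strategy needed.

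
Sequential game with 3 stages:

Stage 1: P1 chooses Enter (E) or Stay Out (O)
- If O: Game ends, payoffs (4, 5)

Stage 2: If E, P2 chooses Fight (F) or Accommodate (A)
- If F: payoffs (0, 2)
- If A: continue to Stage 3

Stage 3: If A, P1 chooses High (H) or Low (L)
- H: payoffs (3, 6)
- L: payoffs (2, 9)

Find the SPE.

SPE: (O, A, H); Outcome (4, 5)

Work:
Stage 3: P1 chooses H (3 vs 2)
Stage 2: P2: F->2, A->6 (anticipating H). Choose A
Stage 1: P1: O->4, E->3 (anticipating A, H). Choose O
SPE path: O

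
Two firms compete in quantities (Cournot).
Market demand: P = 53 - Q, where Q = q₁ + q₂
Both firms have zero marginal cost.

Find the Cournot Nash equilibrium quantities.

q₁* = q₂* = 17.67; P* = 17.67

Work:
Profit: π_i = P·q_i = (a - q_i - q_j)·q_i
FOC: ∂π_i/∂q_i = a - 2q_i - q_j = 0
Reaction function: q_i = (53 - q_j)/2
Symmetry: q* = 53/3 = 17.67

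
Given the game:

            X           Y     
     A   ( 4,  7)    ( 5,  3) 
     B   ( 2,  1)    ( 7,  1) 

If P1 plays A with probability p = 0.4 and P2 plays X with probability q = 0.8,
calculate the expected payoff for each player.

E[P1] = 3.48, E[P2] = 3.08

Work:
E[P1] = p·q·π₁(A,X) + p·(1-q)·π₁(A,Y) + (1-p)·q·π₁(B,X) + (1-p)·(1-q)·π₁(B,Y)
= 0.4·0.8·4 + 0.4·0.2·5 + 0.6·0.8·2 + 0.6·0.2·7
= 3.48

E[P2] = 3.08 (similar calculation)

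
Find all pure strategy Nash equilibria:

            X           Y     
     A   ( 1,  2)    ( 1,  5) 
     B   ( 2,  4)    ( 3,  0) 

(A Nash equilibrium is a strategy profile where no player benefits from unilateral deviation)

Nash equilibrium: (B, X)

Work:
Best responses:
  P1 vs X: payoffs [1, 2] → best response B (payoff 2)
  P1 vs Y: payoffs [1, 3] → best response B (payoff 3)
  P2 vs A: payoffs [2, 5] → best response Y (payoff 5)
  P2 vs B: payoffs [4, 0] → best response X (payoff 4)
Mutual best responses: (B,X) → Nash equilibria.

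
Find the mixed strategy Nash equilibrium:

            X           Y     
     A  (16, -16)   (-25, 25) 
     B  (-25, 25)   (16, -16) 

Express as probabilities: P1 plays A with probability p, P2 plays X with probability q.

p = 0.5, q = 0.5

Work:
Find probabilities that make opponent indifferent:
P2 chooses q to make P1 indifferent between A and B
P1 chooses p to make P2 indifferent between X and Y
Mixed NE: P1 plays (A: 0.5, B: 0.5), P2 plays (X: 0.5, Y: 0.5)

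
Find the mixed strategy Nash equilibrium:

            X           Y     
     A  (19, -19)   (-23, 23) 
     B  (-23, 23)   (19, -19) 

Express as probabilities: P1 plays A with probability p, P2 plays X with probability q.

p = 0.5, q = 0.5

Work:
Find probabilities that make opponent indifferent:
P2 chooses q to make P1 indifferent between A and B
P1 chooses p to make P2 indifferent between X and Y
Mixed NE: P1 plays (A: 0.5, B: 0.5), P2 plays (X: 0.5, Y: 0.5)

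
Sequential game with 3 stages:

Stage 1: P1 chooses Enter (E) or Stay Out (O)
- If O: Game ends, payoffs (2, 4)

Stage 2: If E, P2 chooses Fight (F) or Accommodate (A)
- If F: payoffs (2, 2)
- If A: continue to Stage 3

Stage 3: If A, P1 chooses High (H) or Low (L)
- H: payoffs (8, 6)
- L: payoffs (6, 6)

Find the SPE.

SPE: (E, A, H); Outcome (8, 6)

Work:
Stage 3: P1 chooses H (8 vs 6)
Stage 2: P2: F->2, A->6 (anticipating H). Choose A
Stage 1: P1: O->2, E->8 (anticipating A, H). Choose E
SPE path: E -> A -> H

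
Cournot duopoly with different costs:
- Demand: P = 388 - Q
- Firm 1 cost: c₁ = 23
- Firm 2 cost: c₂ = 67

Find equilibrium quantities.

q₁* = 136.33, q₂* = 92.33

Work:
Reaction: q₁ = (388 - 23 - q₂)/2
Reaction: q₂ = (388 - 67 - q₁)/2
Solve simultaneously:
q₁* = (388 - 2×23 + 67)/3 = 136.33
q₂* = (388 - 2×67 + 23)/3 = 92.33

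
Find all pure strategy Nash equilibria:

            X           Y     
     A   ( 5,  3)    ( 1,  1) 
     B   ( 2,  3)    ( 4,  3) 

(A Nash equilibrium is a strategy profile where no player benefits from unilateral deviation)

Nash equilibrium: (A, X), (B, Y)

Work:
Best responses:
  P1 vs X: payoffs [5, 2] → best response A (payoff 5)
  P1 vs Y: payoffs [1, 4] → best response B (payoff 4)
  P2 vs A: payoffs [3, 1] → best response X (payoff 3)
  P2 vs B: payoffs [3, 3] → best response X/Y (payoff 3)
Mutual best responses: (A,X), (B,Y) → Nash equilibria.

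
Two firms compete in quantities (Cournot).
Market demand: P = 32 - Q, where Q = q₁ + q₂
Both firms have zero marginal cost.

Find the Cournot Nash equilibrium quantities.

q₁* = q₂* = 10.67; P* = 10.67

Work:
Profit: π_i = P·q_i = (a - q_i - q_j)·q_i
FOC: ∂π_i/∂q_i = a - 2q_i - q_j = 0
Reaction function: q_i = (32 - q_j)/2
Symmetry: q* = 32/3 = 10.67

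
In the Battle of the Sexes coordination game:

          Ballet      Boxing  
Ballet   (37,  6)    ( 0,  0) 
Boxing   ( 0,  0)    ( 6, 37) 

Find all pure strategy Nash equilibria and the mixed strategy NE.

Pure NE: (Ballet, Ballet) and (Boxing, Boxing); Mixed NE: p = 0.8605, q = 0.1395

Work:
Check pure NE:
(Ballet, Ballet): (37, 6) - no unilateral deviation beneficial
(Boxing, Boxing): (6, 37) - no unilateral deviation beneficial
Mixed NE: P1 plays Ballet with p = 0.8605, P2 plays Ballet with q = 0.1395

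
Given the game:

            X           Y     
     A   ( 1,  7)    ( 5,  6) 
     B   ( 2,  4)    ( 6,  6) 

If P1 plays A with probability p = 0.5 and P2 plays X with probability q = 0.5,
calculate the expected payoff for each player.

E[P1] = 3.5, E[P2] = 5.75

Work:
E[P1] = p·q·π₁(A,X) + p·(1-q)·π₁(A,Y) + (1-p)·q·π₁(B,X) + (1-p)·(1-q)·π₁(B,Y)
= 0.5·0.5·1 + 0.5·0.5·5 + 0.5·0.5·2 + 0.5·0.5·6
= 3.5

E[P2] = 5.75 (similar calculation)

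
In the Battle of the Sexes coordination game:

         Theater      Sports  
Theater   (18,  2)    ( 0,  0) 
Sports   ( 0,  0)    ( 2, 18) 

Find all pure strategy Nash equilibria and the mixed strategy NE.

Pure NE: (Theater, Theater) and (Sports, Sports); Mixed NE: p = 0.9, q = 0.1

Work:
Check pure NE:
(Theater, Theater): (18, 2) - no unilateral deviation beneficial
(Sports, Sports): (2, 18) - no unilateral deviation beneficial
Mixed NE: P1 plays Theater with p = 0.9, P2 plays Theater with q = 0.1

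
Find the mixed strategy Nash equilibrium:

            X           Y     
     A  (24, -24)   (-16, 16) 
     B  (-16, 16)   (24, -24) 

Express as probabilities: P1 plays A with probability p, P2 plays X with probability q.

p = 0.5, q = 0.5

Work:
Find probabilities that make opponent indifferent:
P2 chooses q to make P1 indifferent between A and B
P1 chooses p to make P2 indifferent between X and Y
Mixed NE: P1 plays (A: 0.5, B: 0.5), P2 plays (X: 0.5, Y: 0.5)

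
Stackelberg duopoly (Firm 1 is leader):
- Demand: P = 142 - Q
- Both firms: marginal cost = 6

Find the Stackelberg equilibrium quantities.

q₁* (leader) = 68.0, q₂* (follower) = 34.0

Work:
Follower's reaction: q₂ = (a - c - q₁)/2
Leader substitutes: π₁ = q₁·(a - q₁ - (a-c-q₁)/2 - c)
FOC: q₁* = (142 - 6)/2 = 68.00
Then: q₂* = (142 - 6 - 68.0)/2 = 34.00
Leader has first-mover advantage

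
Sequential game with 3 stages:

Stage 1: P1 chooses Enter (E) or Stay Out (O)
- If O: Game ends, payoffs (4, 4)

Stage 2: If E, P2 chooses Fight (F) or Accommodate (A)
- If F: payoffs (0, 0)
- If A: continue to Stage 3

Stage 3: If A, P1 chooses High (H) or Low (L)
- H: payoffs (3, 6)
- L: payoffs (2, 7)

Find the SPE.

SPE: (O, A, H); Outcome (4, 4)

Work:
Stage 3: P1 chooses H (3 vs 2)
Stage 2: P2: F->0, A->6 (anticipating H). Choose A
Stage 1: P1: O->4, E->3 (anticipating A, H). Choose O
SPE path: O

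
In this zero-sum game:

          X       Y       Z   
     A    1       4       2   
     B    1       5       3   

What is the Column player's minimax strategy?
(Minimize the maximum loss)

Column should play X, value = 1

Work:
Column player minimizes Row's maximum payoff:
Column X: max payoff to Row = 1
Column Y: max payoff to Row = 5
Column Z: max payoff to Row = 3
Minimum is 1, achieved by column X.
Minimax strategy: X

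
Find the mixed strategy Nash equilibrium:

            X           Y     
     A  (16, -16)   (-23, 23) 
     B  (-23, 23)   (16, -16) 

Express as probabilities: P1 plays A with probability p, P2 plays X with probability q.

p = 0.5, q = 0.5

Work:
Find probabilities that make opponent indifferent:
P2 chooses q to make P1 indifferent between A and B
P1 chooses p to make P2 indifferent between X and Y
Mixed NE: P1 plays (A: 0.5, B: 0.5), P2 plays (X: 0.5, Y: 0.5)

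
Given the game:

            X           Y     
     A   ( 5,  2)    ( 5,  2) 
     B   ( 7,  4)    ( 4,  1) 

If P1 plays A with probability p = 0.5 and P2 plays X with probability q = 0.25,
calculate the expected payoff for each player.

E[P1] = 4.875, E[P2] = 1.875

Work:
E[P1] = p·q·π₁(A,X) + p·(1-q)·π₁(A,Y) + (1-p)·q·π₁(B,X) + (1-p)·(1-q)·π₁(B,Y)
= 0.5·0.25·5 + 0.5·0.75·5 + 0.5·0.25·7 + 0.5·0.75·4
= 4.875

E[P2] = 1.875 (similar calculation)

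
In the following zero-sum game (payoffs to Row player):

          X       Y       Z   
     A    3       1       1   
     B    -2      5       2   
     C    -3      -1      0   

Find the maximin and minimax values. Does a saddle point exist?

Maximin = 1, Minimax = 2, Saddle: False

Work:
Row minimums: [1, -2, -3] → maximin = 1
Column maximums: [3, 5, 2] → minimax = 2
No saddle point (maximin ≠ minimax). Mixed strategy needed.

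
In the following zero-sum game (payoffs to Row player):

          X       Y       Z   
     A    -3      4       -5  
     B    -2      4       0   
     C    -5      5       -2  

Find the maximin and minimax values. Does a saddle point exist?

Maximin = -2, Minimax = -2, Saddle: True

Work:
Row minimums: [-5, -2, -5] → maximin = -2
Column maximums: [-2, 5, 0] → minimax = -2
Saddle point exists! Game value = -2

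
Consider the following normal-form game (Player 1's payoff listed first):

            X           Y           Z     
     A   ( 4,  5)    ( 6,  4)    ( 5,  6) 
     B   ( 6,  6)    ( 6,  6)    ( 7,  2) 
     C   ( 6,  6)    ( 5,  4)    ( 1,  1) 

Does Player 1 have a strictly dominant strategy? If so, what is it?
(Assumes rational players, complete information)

No strictly dominant strategy exists for Player 1

Work:
A strategy strictly dominates another if it gives a strictly higher payoff against every opponent action. Compare each pair of P1's strategies column-by-column:
  A vs B: [4 vs 6, 6 vs 6, 5 vs 7] → A does not strictly dominate B (column X: 4 ≤ 6)
  A vs C: [4 vs 6, 6 vs 5, 5 vs 1] → A does not strictly dominate C (column X: 4 ≤ 6)
  B vs A: [6 vs 4, 6 vs 6, 7 vs 5] → B does not strictly dominate A (column Y: 6 ≤ 6)
  B vs C: [6 vs 6, 6 vs 5, 7 vs 1] → B does not strictly dominate C (column X: 6 ≤ 6)
  C vs A: [6 vs 4, 5 vs 6, 1 vs 5] → C does not strictly dominate A (column Y: 5 ≤ 6)
  C vs B: [6 vs 6, 5 vs 6, 1 vs 7] → C does not strictly dominate B (column X: 6 ≤ 6)
No single strategy strictly dominates all others → no strictly dominant strategy.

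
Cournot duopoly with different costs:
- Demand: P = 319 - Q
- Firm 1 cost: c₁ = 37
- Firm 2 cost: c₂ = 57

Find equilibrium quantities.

q₁* = 100.67, q₂* = 80.67

Work:
Reaction: q₁ = (319 - 37 - q₂)/2
Reaction: q₂ = (319 - 57 - q₁)/2
Solve simultaneously:
q₁* = (319 - 2×37 + 57)/3 = 100.67
q₂* = (319 - 2×57 + 37)/3 = 80.67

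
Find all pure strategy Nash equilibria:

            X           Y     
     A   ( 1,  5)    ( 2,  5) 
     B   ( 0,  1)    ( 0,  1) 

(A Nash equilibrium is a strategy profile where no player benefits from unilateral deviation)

Nash equilibrium: (A, X), (A, Y)

Work:
Best responses:
  P1 vs X: payoffs [1, 0] → best response A (payoff 1)
  P1 vs Y: payoffs [2, 0] → best response A (payoff 2)
  P2 vs A: payoffs [5, 5] → best response X/Y (payoff 5)
  P2 vs B: payoffs [1, 1] → best response X/Y (payoff 1)
Mutual best responses: (A,X), (A,Y) → Nash equilibria.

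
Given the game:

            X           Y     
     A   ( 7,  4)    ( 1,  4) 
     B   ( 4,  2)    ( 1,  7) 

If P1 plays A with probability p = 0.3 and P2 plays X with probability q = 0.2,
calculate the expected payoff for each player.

E[P1] = 1.78, E[P2] = 5.4

Work:
E[P1] = p·q·π₁(A,X) + p·(1-q)·π₁(A,Y) + (1-p)·q·π₁(B,X) + (1-p)·(1-q)·π₁(B,Y)
= 0.3·0.2·7 + 0.3·0.8·1 + 0.7·0.2·4 + 0.7·0.8·1
= 1.78

E[P2] = 5.4 (similar calculation)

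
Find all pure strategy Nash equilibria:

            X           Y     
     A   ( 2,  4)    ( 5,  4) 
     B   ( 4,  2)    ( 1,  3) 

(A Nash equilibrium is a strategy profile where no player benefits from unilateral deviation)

Nash equilibrium: (A, Y)

Work:
Best responses:
  P1 vs X: payoffs [2, 4] → best response B (payoff 4)
  P1 vs Y: payoffs [5, 1] → best response A (payoff 5)
  P2 vs A: payoffs [4, 4] → best response X/Y (payoff 4)
  P2 vs B: payoffs [2, 3] → best response Y (payoff 3)
Mutual best responses: (A,Y) → Nash equilibria.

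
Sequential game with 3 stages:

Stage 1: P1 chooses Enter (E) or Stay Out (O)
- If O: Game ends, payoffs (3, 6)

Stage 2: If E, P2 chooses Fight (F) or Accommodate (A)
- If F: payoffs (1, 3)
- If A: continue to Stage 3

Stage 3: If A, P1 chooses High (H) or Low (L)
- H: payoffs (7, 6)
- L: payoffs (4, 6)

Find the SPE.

SPE: (E, A, H); Outcome (7, 6)

Work:
Stage 3: P1 chooses H (7 vs 4)
Stage 2: P2: F->3, A->6 (anticipating H). Choose A
Stage 1: P1: O->3, E->7 (anticipating A, H). Choose E
SPE path: E -> A -> H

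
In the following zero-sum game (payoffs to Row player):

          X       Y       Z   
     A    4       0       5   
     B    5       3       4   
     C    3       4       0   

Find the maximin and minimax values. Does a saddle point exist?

Maximin = 3, Minimax = 4, Saddle: False

Work:
Row minimums: [0, 3, 0] → maximin = 3
Column maximums: [5, 4, 5] → minimax = 4
No saddle point (maximin ≠ minimax). Mixed strategy needed.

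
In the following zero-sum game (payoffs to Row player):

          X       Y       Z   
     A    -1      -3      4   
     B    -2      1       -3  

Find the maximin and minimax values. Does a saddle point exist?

Maximin = -3, Minimax = -1, Saddle: False

Work:
Row minimums: [-3, -3] → maximin = -3
Column maximums: [-1, 1, 4] → minimax = -1
No saddle point (maximin ≠ minimax). Mixed strategy needed.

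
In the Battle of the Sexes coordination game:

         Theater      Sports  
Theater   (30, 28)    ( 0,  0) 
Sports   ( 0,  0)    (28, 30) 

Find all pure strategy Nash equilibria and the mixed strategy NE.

Pure NE: (Theater, Theater) and (Sports, Sports); Mixed NE: p = 0.5172, q = 0.4828

Work:
Check pure NE:
(Theater, Theater): (30, 28) - no unilateral deviation beneficial
(Sports, Sports): (28, 30) - no unilateral deviation beneficial
Mixed NE: P1 plays Theater with p = 0.5172, P2 plays Theater with q = 0.4828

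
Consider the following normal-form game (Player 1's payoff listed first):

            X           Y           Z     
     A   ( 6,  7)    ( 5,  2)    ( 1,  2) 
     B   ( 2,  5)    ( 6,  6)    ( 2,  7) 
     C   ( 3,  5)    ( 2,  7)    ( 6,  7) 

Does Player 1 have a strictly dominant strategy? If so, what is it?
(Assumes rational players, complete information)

No strictly dominant strategy exists for Player 1

Work:
A strategy strictly dominates another if it gives a strictly higher payoff against every opponent action. Compare each pair of P1's strategies column-by-column:
  A vs B: [6 vs 2, 5 vs 6, 1 vs 2] → A does not strictly dominate B (column Y: 5 ≤ 6)
  A vs C: [6 vs 3, 5 vs 2, 1 vs 6] → A does not strictly dominate C (column Z: 1 ≤ 6)
  B vs A: [2 vs 6, 6 vs 5, 2 vs 1] → B does not strictly dominate A (column X: 2 ≤ 6)
  B vs C: [2 vs 3, 6 vs 2, 2 vs 6] → B does not strictly dominate C (column X: 2 ≤ 3)
  C vs A: [3 vs 6, 2 vs 5, 6 vs 1] → C does not strictly dominate A (column X: 3 ≤ 6)
  C vs B: [3 vs 2, 2 vs 6, 6 vs 2] → C does not strictly dominate B (column Y: 2 ≤ 6)
No single strategy strictly dominates all others → no strictly dominant strategy.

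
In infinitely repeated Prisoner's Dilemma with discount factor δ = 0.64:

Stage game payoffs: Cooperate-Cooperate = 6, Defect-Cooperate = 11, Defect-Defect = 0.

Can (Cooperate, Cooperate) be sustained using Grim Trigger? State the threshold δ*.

δ* = 0.4545; since δ = 0.64 ≥ 0.4545, cooperation can be sustained

Work:
For Grim Trigger:
Cooperate forever: 6/(1-δ)
Defect then punished: 11 + 0·δ/(1-δ)
Need: 6/(1-δ) ≥ 11 + 0·δ/(1-δ)
Solving: δ ≥ (T-R)/(T-P) = (11-6)/(11-0) = 0.4545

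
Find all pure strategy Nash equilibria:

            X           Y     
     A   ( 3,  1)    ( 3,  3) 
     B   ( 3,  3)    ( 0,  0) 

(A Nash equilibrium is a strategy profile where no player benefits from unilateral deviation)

Nash equilibrium: (A, Y), (B, X)

Work:
Best responses:
  P1 vs X: payoffs [3, 3] → best response A/B (payoff 3)
  P1 vs Y: payoffs [3, 0] → best response A (payoff 3)
  P2 vs A: payoffs [1, 3] → best response Y (payoff 3)
  P2 vs B: payoffs [3, 0] → best response X (payoff 3)
Mutual best responses: (A,Y), (B,X) → Nash equilibria.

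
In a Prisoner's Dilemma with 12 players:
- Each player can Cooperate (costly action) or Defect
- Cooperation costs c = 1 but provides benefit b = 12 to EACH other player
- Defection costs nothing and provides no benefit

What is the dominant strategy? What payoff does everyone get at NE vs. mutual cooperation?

Dominant: Defect; NE payoff = 0; Coop payoff = 131

Work:
Defect dominates (saves cost c = 1, benefit to others is external)
NE: All defect → everyone gets 0
If all cooperate: each receives (11)×12 - 1 = 131
Social dilemma: 131 > 0 but NE gives 0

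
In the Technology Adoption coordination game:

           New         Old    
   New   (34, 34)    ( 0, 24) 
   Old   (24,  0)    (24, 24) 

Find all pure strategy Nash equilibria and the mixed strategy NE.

Pure NE: (New, New) and (Old, Old); Mixed NE: p = 0.7059, q = 0.7059

Work:
Check pure NE:
(New, New): (34, 34) - no unilateral deviation beneficial
(Old, Old): (24, 24) - no unilateral deviation beneficial
Mixed NE: P1 plays New with p = 0.7059, P2 plays New with q = 0.7059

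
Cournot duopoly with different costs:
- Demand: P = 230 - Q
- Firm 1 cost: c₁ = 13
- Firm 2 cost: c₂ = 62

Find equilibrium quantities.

q₁* = 88.67, q₂* = 39.67

Work:
Reaction: q₁ = (230 - 13 - q₂)/2
Reaction: q₂ = (230 - 62 - q₁)/2
Solve simultaneously:
q₁* = (230 - 2×13 + 62)/3 = 88.67
q₂* = (230 - 2×62 + 13)/3 = 39.67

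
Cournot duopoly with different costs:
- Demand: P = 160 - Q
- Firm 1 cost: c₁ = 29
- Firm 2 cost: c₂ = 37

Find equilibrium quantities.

q₁* = 46.33, q₂* = 38.33

Work:
Reaction: q₁ = (160 - 29 - q₂)/2
Reaction: q₂ = (160 - 37 - q₁)/2
Solve simultaneously:
q₁* = (160 - 2×29 + 37)/3 = 46.33
q₂* = (160 - 2×37 + 29)/3 = 38.33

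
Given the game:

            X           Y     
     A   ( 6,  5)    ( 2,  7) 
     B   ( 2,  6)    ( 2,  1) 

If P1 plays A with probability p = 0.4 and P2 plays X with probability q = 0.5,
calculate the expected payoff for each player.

E[P1] = 2.8, E[P2] = 4.5

Work:
E[P1] = p·q·π₁(A,X) + p·(1-q)·π₁(A,Y) + (1-p)·q·π₁(B,X) + (1-p)·(1-q)·π₁(B,Y)
= 0.4·0.5·6 + 0.4·0.5·2 + 0.6·0.5·2 + 0.6·0.5·2
= 2.8

E[P2] = 4.5 (similar calculation)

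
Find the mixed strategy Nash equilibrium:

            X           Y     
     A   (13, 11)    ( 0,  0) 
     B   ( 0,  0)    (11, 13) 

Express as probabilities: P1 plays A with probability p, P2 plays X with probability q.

p = 0.5417, q = 0.4583

Work:
Find probabilities that make opponent indifferent:
P2 chooses q to make P1 indifferent between A and B
P1 chooses p to make P2 indifferent between X and Y
Mixed NE: P1 plays (A: 0.5417, B: 0.4583), P2 plays (X: 0.4583, Y: 0.5417)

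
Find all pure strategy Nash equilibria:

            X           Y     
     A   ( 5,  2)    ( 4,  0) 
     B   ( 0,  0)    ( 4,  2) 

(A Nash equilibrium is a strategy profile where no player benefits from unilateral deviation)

Nash equilibrium: (A, X), (B, Y)

Work:
Best responses:
  P1 vs X: payoffs [5, 0] → best response A (payoff 5)
  P1 vs Y: payoffs [4, 4] → best response A/B (payoff 4)
  P2 vs A: payoffs [2, 0] → best response X (payoff 2)
  P2 vs B: payoffs [0, 2] → best response Y (payoff 2)
Mutual best responses: (A,X), (B,Y) → Nash equilibria.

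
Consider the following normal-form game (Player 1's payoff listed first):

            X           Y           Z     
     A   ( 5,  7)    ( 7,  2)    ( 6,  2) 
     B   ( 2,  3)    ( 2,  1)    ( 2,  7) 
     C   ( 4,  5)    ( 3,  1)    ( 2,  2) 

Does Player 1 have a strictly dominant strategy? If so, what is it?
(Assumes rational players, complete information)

Yes, Player 1's strictly dominant strategy is A

Work:
A strategy strictly dominates another if it gives a strictly higher payoff against every opponent action. Compare each pair of P1's strategies column-by-column:
  A vs B: [5 vs 2, 7 vs 2, 6 vs 2] → A strictly dominates B
  A vs C: [5 vs 4, 7 vs 3, 6 vs 2] → A strictly dominates C
  B vs A: [2 vs 5, 2 vs 7, 2 vs 6] → B does not strictly dominate A (column X: 2 ≤ 5)
  B vs C: [2 vs 4, 2 vs 3, 2 vs 2] → B does not strictly dominate C (column X: 2 ≤ 4)
  C vs A: [4 vs 5, 3 vs 7, 2 vs 6] → C does not strictly dominate A (column X: 4 ≤ 5)
  C vs B: [4 vs 2, 3 vs 2, 2 vs 2] → C does not strictly dominate B (column Z: 2 ≤ 2)
A strictly dominates every other strategy → strictly dominant.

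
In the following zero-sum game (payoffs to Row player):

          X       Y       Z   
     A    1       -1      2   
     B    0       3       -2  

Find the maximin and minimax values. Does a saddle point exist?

Maximin = -1, Minimax = 1, Saddle: False

Work:
Row minimums: [-1, -2] → maximin = -1
Column maximums: [1, 3, 2] → minimax = 1
No saddle point (maximin ≠ minimax). Mixed strategy needed.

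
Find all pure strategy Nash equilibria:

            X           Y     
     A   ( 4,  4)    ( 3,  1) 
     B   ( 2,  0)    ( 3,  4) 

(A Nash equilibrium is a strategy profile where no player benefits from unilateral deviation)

Nash equilibrium: (A, X), (B, Y)

Work:
Best responses:
  P1 vs X: payoffs [4, 2] → best response A (payoff 4)
  P1 vs Y: payoffs [3, 3] → best response A/B (payoff 3)
  P2 vs A: payoffs [4, 1] → best response X (payoff 4)
  P2 vs B: payoffs [0, 4] → best response Y (payoff 4)
Mutual best responses: (A,X), (B,Y) → Nash equilibria.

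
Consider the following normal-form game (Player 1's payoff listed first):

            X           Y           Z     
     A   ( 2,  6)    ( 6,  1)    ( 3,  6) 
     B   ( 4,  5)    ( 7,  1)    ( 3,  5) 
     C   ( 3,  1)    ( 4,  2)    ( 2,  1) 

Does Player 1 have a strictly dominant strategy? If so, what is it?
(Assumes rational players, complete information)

No strictly dominant strategy exists for Player 1

Work:
A strategy strictly dominates another if it gives a strictly higher payoff against every opponent action. Compare each pair of P1's strategies column-by-column:
  A vs B: [2 vs 4, 6 vs 7, 3 vs 3] → A does not strictly dominate B (column X: 2 ≤ 4)
  A vs C: [2 vs 3, 6 vs 4, 3 vs 2] → A does not strictly dominate C (column X: 2 ≤ 3)
  B vs A: [4 vs 2, 7 vs 6, 3 vs 3] → B does not strictly dominate A (column Z: 3 ≤ 3)
  B vs C: [4 vs 3, 7 vs 4, 3 vs 2] → B strictly dominates C
  C vs A: [3 vs 2, 4 vs 6, 2 vs 3] → C does not strictly dominate A (column Y: 4 ≤ 6)
  C vs B: [3 vs 4, 4 vs 7, 2 vs 3] → C does not strictly dominate B (column X: 3 ≤ 4)
No single strategy strictly dominates all others → no strictly dominant strategy.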